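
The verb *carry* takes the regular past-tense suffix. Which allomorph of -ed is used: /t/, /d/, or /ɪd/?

The stem *carry* ends in a voiced sound other than /d/.
The -ed suffix is realized as /ɪd/ after /t, d/; as /t/ after other voiceless consonants; and as /d/ after other voiced sounds.
So -ed on *carry* is pronounced /d/.

/d/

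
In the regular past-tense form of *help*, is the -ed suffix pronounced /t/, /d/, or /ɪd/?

The stem *help* ends in a voiceless consonant other than /t/.
The -ed suffix is realized as /ɪd/ after /t, d/; as /t/ after other voiceless consonants; and as /d/ after other voiced sounds.
So -ed on *help* is pronounced /t/.

/t/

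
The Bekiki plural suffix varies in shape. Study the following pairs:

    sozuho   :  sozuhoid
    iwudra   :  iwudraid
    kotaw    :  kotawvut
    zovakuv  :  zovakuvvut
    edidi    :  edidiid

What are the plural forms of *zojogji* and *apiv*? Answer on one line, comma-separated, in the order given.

zojogjiid, apivvut

The pattern is consonant vs. vowel: -vut when the stem ends in a consonant (*kotaw*, *zovakuv*); -id when the stem ends in a vowel (*sozuho*, *iwudra*, *edidi*).
*zojogji* — final sound /i/ (a vowel) → -id → *zojogjiid*.
*apiv*: final sound = /v/, a consonant → -vut → *apivvut*.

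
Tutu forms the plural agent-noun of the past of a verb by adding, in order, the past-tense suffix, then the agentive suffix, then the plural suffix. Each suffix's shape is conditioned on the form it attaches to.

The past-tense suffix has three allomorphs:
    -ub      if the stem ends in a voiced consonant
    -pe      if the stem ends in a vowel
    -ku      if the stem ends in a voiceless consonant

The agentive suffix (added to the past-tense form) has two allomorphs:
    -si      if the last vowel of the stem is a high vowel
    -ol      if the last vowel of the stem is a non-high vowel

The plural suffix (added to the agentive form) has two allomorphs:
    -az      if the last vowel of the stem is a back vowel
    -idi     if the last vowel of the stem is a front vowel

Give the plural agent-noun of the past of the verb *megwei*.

*megwei* — final sound /i/ (a vowel) → -pe → *megweipe*.
The past-tense form *megweipe*: last vowel = /e/, a non-high vowel → -ol → *megweipeol*.
The agentive form *megweipeol*: last vowel = /o/, a back vowel → -az → *megweipeolaz*.

megweipeolaz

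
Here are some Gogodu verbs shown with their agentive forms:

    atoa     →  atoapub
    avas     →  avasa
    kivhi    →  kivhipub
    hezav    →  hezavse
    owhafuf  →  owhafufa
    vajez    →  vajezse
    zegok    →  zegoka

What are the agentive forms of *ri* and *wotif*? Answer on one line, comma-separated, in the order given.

ripub, wotifa

Looking at the final sound of each stem: -a when the stem ends in a voiceless consonant (*avas*, *owhafuf*, *zegok*); -se when the stem ends in a voiced consonant (*hezav*, *vajez*); -pub when the stem ends in a vowel (*atoa*, *kivhi*).
The final sound of *ri* is /i/, which is a vowel, so the suffix is -pub, giving *ripub*.
*wotif*: final sound = /f/, a voiceless consonant → -a → *wotifa*.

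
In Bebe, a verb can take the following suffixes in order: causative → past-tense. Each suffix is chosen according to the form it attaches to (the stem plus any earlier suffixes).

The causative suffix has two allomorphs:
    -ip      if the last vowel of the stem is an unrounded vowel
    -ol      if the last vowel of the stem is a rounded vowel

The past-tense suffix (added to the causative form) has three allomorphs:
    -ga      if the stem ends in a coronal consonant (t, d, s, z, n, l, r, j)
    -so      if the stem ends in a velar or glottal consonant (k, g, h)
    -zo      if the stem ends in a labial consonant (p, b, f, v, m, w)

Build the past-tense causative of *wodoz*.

The last vowel of *wodoz* is /o/, which is a rounded vowel, so the causative suffix is -ol, giving *wodozol*.
The causative form *wodozol*: final consonant = /l/, coronal → -ga → *wodozolga*.

wodozolga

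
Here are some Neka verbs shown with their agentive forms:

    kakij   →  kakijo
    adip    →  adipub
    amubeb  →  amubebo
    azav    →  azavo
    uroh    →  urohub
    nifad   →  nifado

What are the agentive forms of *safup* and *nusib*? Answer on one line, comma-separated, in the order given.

safupub, nusibo

The pattern is voicing of the final consonant: -ub when the stem ends in a voiceless consonant (*adip*, *uroh*); -o when the stem ends in a voiced consonant (*kakij*, *amubeb*, *azav*, *nifad*).
Since the final consonant of *safup* is /p/ (voiceless), it takes -ub, giving *safupub*.
Since the final consonant of *nusib* is /b/ (voiced), it takes -o, giving *nusibo*.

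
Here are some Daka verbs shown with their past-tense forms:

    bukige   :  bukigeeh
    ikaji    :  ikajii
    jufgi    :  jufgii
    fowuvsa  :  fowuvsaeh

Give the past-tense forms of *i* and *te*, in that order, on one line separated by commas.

The pattern is height harmony: -i when the last vowel of the stem is a high vowel (*ikaji*, *jufgi*); -eh when the last vowel of the stem is a non-high vowel (*bukige*, *fowuvsa*).
*i* — last vowel /i/ (a high vowel) → -i → *ii*.
*te*: last vowel = /e/, a non-high vowel → -eh → *teeh*.

ii, teeh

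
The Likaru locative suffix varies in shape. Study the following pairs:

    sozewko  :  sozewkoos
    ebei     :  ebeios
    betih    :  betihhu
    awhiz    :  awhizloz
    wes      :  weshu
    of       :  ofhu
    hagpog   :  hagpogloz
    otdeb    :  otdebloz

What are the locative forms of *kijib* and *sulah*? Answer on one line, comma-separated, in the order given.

kijibloz, sulahhu

The pattern is voicing of the final sound: -hu when the stem ends in a voiceless consonant (*betih*, *wes*, *of*); -loz when the stem ends in a voiced consonant (*awhiz*, *hagpog*, *otdeb*); -os when the stem ends in a vowel (*sozewko*, *ebei*).
The final sound of *kijib* is /b/, which is a voiced consonant, so the suffix is -loz, giving *kijibloz*.
*sulah*: final sound = /h/, a voiceless consonant → -hu → *sulahhu*.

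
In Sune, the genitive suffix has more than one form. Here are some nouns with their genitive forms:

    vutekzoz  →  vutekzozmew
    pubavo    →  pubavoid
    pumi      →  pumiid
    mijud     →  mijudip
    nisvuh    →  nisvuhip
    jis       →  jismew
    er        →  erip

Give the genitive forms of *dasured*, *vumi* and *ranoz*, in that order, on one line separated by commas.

The alternation tracks the final sound of the stem — -mew when the stem ends in a sibilant (*vutekzoz*, *jis*); -ip when the stem ends in a non-sibilant consonant (*mijud*, *nisvuh*, *er*); -id when the stem ends in a vowel (*pubavo*, *pumi*).
*dasured*: final sound = /d/, a non-sibilant consonant → -ip → *dasuredip*.
The final sound of *vumi* is /i/, which is a vowel, so the suffix is -id, giving *vumiid*.
*ranoz* — final sound /z/ (a sibilant) → -mew → *ranozmew*.

dasuredip, vumiid, ranozmew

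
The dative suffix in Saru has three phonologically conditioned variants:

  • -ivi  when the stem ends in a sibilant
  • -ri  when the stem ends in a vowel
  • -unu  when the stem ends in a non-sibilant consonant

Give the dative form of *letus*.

letusivi

*letus*: final sound = /s/, a sibilant → -ivi → *letusivi*.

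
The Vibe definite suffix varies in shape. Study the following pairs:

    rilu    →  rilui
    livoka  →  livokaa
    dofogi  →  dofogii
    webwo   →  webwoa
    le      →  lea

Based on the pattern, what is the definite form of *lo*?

The suffix is conditioned by the last vowel: -i when the last vowel of the stem is a high vowel (*rilu*, *dofogi*); -a when the last vowel of the stem is a non-high vowel (*livoka*, *webwo*, *le*).
The last vowel of *lo* is /o/, which is a non-high vowel, so the suffix is -a, giving *loa*.

loa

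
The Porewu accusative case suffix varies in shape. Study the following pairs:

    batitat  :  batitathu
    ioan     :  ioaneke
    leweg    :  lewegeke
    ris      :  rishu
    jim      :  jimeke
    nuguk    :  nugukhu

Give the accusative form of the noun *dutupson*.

dutupsoneke

The suffix is conditioned by the final consonant: -hu when the stem ends in a voiceless consonant (*batitat*, *ris*, *nuguk*); -eke when the stem ends in a voiced consonant (*ioan*, *leweg*, *jim*).
The final consonant of *dutupson* is /n/, which is voiced, so the suffix is -eke, giving *dutupsoneke*.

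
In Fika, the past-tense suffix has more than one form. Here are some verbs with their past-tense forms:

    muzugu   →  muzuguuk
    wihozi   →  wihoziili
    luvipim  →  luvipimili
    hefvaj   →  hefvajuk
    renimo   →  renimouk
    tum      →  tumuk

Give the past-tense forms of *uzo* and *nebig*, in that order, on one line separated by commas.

uzouk, nebigili

Looking at the last vowel of each stem: -ili when the last vowel of the stem is a front vowel (*wihozi*, *luvipim*); -uk when the last vowel of the stem is a back vowel (*muzugu*, *hefvaj*, *renimo*, *tum*).
*uzo*: last vowel = /o/, a back vowel → -uk → *uzouk*.
*nebig*: last vowel = /i/, a front vowel → -ili → *nebigili*.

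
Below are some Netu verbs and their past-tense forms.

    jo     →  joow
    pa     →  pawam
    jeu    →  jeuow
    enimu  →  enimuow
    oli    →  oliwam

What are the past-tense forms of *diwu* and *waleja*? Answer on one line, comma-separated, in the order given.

diwuow, walejawam

Looking at the last vowel of each stem: -ow when the last vowel of the stem is a rounded vowel (*jo*, *jeu*, *enimu*); -wam when the last vowel of the stem is an unrounded vowel (*pa*, *oli*).
*diwu* — last vowel /u/ (a rounded vowel) → -ow → *diwuow*.
*waleja* — last vowel /a/ (an unrounded vowel) → -wam → *walejawam*.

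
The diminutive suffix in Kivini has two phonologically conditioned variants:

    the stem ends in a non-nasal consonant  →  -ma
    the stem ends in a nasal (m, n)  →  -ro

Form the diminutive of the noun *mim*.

mimro

The final consonant of *mim* is /m/, which is a nasal, so the suffix is -ro, giving *mimro*.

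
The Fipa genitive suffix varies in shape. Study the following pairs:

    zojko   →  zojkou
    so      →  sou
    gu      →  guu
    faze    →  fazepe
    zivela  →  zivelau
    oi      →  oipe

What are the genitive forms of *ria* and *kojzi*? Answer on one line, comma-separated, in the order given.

riau, kojzipe

The alternation tracks the last vowel of the stem — -pe when the last vowel of the stem is a front vowel (*faze*, *oi*); -u when the last vowel of the stem is a back vowel (*zojko*, *so*, *gu*, *zivela*).
*ria* — last vowel /a/ (a back vowel) → -u → *riau*.
The last vowel of *kojzi* is /i/, which is a front vowel, so the suffix is -pe, giving *kojzipe*.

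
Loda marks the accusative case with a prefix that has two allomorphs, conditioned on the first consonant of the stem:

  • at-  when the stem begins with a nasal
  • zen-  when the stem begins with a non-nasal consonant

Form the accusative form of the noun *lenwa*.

Since the first consonant of *lenwa* is /l/ (non-nasal), it takes zen-, giving *zenlenwa*.

zenlenwa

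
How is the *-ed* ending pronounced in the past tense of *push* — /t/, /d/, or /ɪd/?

The stem *push* ends in a voiceless consonant other than /t/.
The -ed suffix is realized as /ɪd/ after /t, d/; as /t/ after other voiceless consonants; and as /d/ after other voiced sounds.
So -ed on *push* is pronounced /t/.

/t/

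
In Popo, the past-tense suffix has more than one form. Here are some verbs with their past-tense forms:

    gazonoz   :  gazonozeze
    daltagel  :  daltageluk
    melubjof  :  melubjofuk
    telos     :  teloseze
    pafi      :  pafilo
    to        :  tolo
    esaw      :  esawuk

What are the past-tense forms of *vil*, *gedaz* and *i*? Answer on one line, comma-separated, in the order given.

The suffix is conditioned by the final sound: -eze when the stem ends in a sibilant (*gazonoz*, *telos*); -uk when the stem ends in a non-sibilant consonant (*daltagel*, *melubjof*, *esaw*); -lo when the stem ends in a vowel (*pafi*, *to*).
*vil*: final sound = /l/, a non-sibilant consonant → -uk → *viluk*.
The final sound of *gedaz* is /z/, which is a sibilant, so the suffix is -eze, giving *gedazeze*.
The final sound of *i* is /i/, which is a vowel, so the suffix is -lo, giving *ilo*.

viluk, gedazeze, ilo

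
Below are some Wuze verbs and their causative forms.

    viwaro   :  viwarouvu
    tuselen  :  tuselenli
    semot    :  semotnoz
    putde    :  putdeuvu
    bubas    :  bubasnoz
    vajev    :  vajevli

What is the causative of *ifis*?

ifisnoz

The pattern is voicing of the final sound: -noz when the stem ends in a voiceless consonant (*semot*, *bubas*); -li when the stem ends in a voiced consonant (*tuselen*, *vajev*); -uvu when the stem ends in a vowel (*viwaro*, *putde*).
Since the final sound of *ifis* is /s/ (a voiceless consonant), it takes -noz, giving *ifisnoz*.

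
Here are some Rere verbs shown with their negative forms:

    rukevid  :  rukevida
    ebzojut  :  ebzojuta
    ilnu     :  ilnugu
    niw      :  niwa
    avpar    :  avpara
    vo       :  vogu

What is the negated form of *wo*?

Looking at the final sound of each stem: -a when the stem ends in a consonant (*rukevid*, *ebzojut*, *niw*, *avpar*); -gu when the stem ends in a vowel (*ilnu*, *vo*).
*wo*: final sound = /o/, a vowel → -gu → *wogu*.

wogu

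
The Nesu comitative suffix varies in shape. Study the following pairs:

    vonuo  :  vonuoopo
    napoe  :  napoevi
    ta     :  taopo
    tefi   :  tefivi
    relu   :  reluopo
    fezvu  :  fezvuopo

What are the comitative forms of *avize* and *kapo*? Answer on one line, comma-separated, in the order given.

avizevi, kapoopo

The alternation tracks the last vowel of the stem — -vi when the last vowel of the stem is a front vowel (*napoe*, *tefi*); -opo when the last vowel of the stem is a back vowel (*vonuo*, *ta*, *relu*, *fezvu*).
*avize* — last vowel /e/ (a front vowel) → -vi → *avizevi*.
Since the last vowel of *kapo* is /o/ (a back vowel), it takes -opo, giving *kapoopo*.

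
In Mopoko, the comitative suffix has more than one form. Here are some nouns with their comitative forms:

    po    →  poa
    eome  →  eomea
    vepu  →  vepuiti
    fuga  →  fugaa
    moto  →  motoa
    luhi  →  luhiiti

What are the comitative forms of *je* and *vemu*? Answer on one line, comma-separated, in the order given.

Looking at the last vowel of each stem: -iti when the last vowel of the stem is a high vowel (*vepu*, *luhi*); -a when the last vowel of the stem is a non-high vowel (*po*, *eome*, *fuga*, *moto*).
Since the last vowel of *je* is /e/ (a non-high vowel), it takes -a, giving *jea*.
*vemu*: last vowel = /u/, a high vowel → -iti → *vemuiti*.

jea, vemuiti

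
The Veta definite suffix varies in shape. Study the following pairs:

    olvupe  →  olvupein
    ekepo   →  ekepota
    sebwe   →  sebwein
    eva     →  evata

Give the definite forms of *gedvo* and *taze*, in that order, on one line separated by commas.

gedvota, tazein

Looking at the last vowel of each stem: -in when the last vowel of the stem is a front vowel (*olvupe*, *sebwe*); -ta when the last vowel of the stem is a back vowel (*ekepo*, *eva*).
*gedvo*: last vowel = /o/, a back vowel → -ta → *gedvota*.
*taze* — last vowel /e/ (a front vowel) → -in → *tazein*.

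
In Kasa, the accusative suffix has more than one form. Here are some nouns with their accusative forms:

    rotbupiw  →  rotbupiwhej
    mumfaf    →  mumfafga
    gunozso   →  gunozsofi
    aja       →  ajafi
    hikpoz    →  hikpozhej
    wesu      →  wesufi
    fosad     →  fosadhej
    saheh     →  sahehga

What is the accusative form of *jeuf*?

Looking at the final sound of each stem: -ga when the stem ends in a voiceless consonant (*mumfaf*, *saheh*); -hej when the stem ends in a voiced consonant (*rotbupiw*, *hikpoz*, *fosad*); -fi when the stem ends in a vowel (*gunozso*, *aja*, *wesu*).
*jeuf*: final sound = /f/, a voiceless consonant → -ga → *jeufga*.

jeufga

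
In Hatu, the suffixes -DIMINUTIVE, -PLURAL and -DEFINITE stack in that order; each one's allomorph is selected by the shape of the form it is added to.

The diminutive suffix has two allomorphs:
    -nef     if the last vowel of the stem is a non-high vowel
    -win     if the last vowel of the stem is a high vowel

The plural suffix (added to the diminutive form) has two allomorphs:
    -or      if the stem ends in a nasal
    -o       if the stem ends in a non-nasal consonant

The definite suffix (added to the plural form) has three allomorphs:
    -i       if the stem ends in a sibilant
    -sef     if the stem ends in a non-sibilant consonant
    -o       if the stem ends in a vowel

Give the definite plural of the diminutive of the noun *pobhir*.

The last vowel of *pobhir* is /i/, which is a high vowel, so the diminutive suffix is -win, giving *pobhirwin*.
The diminutive form *pobhirwin*: final consonant = /n/, a nasal → -or → *pobhirwinor*.
Since the final sound of the plural form *pobhirwinor* is /r/ (a non-sibilant consonant), it takes -sef, giving *pobhirwinorsef*.

pobhirwinorsef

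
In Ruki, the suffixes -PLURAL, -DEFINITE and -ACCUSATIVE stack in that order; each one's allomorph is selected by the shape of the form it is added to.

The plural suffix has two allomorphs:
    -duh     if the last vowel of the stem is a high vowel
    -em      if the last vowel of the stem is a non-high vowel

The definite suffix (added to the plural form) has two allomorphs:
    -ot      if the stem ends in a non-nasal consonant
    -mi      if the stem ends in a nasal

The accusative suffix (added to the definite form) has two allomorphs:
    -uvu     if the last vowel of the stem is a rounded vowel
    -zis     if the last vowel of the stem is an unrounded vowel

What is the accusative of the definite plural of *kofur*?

The last vowel of *kofur* is /u/, which is a high vowel, so the plural suffix is -duh, giving *kofurduh*.
The plural form *kofurduh*: final consonant = /h/, non-nasal → -ot → *kofurduhot*.
The definite form *kofurduhot* — last vowel /o/ (a rounded vowel) → -uvu → *kofurduhotuvu*.

kofurduhotuvu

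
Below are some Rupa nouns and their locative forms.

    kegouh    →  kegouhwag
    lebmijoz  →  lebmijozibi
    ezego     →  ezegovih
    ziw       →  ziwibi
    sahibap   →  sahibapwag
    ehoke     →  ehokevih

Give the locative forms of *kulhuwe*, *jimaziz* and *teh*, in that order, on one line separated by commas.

kulhuwevih, jimazizibi, tehwag

The suffix is conditioned by the final sound: -wag when the stem ends in a voiceless consonant (*kegouh*, *sahibap*); -ibi when the stem ends in a voiced consonant (*lebmijoz*, *ziw*); -vih when the stem ends in a vowel (*ezego*, *ehoke*).
*kulhuwe* — final sound /e/ (a vowel) → -vih → *kulhuwevih*.
The final sound of *jimaziz* is /z/, which is a voiced consonant, so the suffix is -ibi, giving *jimazizibi*.
*teh* — final sound /h/ (a voiceless consonant) → -wag → *tehwag*.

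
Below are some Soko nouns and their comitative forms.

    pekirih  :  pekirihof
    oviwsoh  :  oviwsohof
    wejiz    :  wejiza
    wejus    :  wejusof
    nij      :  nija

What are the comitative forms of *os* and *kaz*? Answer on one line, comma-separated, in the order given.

osof, kaza

The suffix is conditioned by the final consonant: -of when the stem ends in a voiceless consonant (*pekirih*, *oviwsoh*, *wejus*); -a when the stem ends in a voiced consonant (*wejiz*, *nij*).
The final consonant of *os* is /s/, which is voiceless, so the suffix is -of, giving *osof*.
Since the final consonant of *kaz* is /z/ (voiced), it takes -a, giving *kaza*.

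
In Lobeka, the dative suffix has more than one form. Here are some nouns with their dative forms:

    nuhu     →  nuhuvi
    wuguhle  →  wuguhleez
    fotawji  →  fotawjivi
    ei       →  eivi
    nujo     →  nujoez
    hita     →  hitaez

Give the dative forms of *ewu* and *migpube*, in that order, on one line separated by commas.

The pattern is height harmony: -vi when the last vowel of the stem is a high vowel (*nuhu*, *fotawji*, *ei*); -ez when the last vowel of the stem is a non-high vowel (*wuguhle*, *nujo*, *hita*).
The last vowel of *ewu* is /u/, which is a high vowel, so the suffix is -vi, giving *ewuvi*.
*migpube*: last vowel = /e/, a non-high vowel → -ez → *migpubeez*.

ewuvi, migpubeez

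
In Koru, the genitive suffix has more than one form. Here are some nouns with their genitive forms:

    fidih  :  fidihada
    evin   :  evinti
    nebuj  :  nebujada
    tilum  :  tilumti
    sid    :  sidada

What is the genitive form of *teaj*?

teajada

The pattern is nasality of the final consonant: -ti when the stem ends in a nasal (*evin*, *tilum*); -ada when the stem ends in a non-nasal consonant (*fidih*, *nebuj*, *sid*).
*teaj* — final consonant /j/ (non-nasal) → -ada → *teajada*.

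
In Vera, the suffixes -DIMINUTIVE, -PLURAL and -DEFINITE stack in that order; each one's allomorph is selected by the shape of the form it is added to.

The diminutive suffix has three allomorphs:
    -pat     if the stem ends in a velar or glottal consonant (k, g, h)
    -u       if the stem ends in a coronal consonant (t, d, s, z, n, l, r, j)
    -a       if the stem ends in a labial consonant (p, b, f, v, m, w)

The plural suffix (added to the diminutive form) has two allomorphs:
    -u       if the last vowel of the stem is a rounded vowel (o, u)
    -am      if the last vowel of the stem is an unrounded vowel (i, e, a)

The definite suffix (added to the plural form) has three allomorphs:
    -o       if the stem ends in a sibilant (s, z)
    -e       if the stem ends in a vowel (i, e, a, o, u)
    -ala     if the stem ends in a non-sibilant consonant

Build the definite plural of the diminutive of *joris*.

jorisuue

The final consonant of *joris* is /s/, which is coronal, so the diminutive suffix is -u, giving *jorisu*.
The diminutive form *jorisu* — last vowel /u/ (a rounded vowel) → -u → *jorisuu*.
Since the final sound of the plural form *jorisuu* is /u/ (a vowel), it takes -e, giving *jorisuue*.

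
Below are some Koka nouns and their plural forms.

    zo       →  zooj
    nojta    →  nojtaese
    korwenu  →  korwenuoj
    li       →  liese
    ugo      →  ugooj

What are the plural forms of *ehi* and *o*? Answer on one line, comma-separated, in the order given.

ehiese, ooj

The alternation tracks the last vowel of the stem — -oj when the last vowel of the stem is a rounded vowel (*zo*, *korwenu*, *ugo*); -ese when the last vowel of the stem is an unrounded vowel (*nojta*, *li*).
*ehi* — last vowel /i/ (an unrounded vowel) → -ese → *ehiese*.
Since the last vowel of *o* is /o/ (a rounded vowel), it takes -oj, giving *ooj*.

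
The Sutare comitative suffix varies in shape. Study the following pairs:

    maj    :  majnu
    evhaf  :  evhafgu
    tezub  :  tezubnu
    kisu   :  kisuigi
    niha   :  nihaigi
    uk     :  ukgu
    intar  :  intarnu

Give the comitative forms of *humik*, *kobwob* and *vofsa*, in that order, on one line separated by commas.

humikgu, kobwobnu, vofsaigi

The pattern is voicing of the final sound: -gu when the stem ends in a voiceless consonant (*evhaf*, *uk*); -nu when the stem ends in a voiced consonant (*maj*, *tezub*, *intar*); -igi when the stem ends in a vowel (*kisu*, *niha*).
The final sound of *humik* is /k/, which is a voiceless consonant, so the suffix is -gu, giving *humikgu*.
*kobwob*: final sound = /b/, a voiced consonant → -nu → *kobwobnu*.
The final sound of *vofsa* is /a/, which is a vowel, so the suffix is -igi, giving *vofsaigi*.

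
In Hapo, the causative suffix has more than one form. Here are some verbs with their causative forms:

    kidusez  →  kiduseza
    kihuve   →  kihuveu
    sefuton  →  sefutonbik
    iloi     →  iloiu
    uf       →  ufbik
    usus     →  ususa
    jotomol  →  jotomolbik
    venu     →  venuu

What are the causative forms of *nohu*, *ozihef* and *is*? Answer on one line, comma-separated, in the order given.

The suffix is conditioned by the final sound: -a when the stem ends in a sibilant (*kidusez*, *usus*); -bik when the stem ends in a non-sibilant consonant (*sefuton*, *uf*, *jotomol*); -u when the stem ends in a vowel (*kihuve*, *iloi*, *venu*).
The final sound of *nohu* is /u/, which is a vowel, so the suffix is -u, giving *nohuu*.
The final sound of *ozihef* is /f/, which is a non-sibilant consonant, so the suffix is -bik, giving *ozihefbik*.
The final sound of *is* is /s/, which is a sibilant, so the suffix is -a, giving *isa*.

nohuu, ozihefbik, isa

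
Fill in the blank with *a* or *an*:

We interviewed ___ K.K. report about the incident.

a

The indefinite article is chosen by the initial *sound* of the following word, not its spelling.
The initialism *K.K.* is read letter by letter; the first letter, K, is pronounced /keɪ/, which begins with a consonant sound.
So the article is *a*: We interviewed a K.K. report about the incident.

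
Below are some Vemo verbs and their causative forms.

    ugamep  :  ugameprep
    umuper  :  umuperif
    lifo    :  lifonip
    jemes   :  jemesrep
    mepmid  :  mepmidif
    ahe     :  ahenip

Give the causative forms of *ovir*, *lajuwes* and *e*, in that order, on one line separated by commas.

ovirif, lajuwesrep, enip

The pattern is voicing of the final sound: -rep when the stem ends in a voiceless consonant (*ugamep*, *jemes*); -if when the stem ends in a voiced consonant (*umuper*, *mepmid*); -nip when the stem ends in a vowel (*lifo*, *ahe*).
*ovir*: final sound = /r/, a voiced consonant → -if → *ovirif*.
Since the final sound of *lajuwes* is /s/ (a voiceless consonant), it takes -rep, giving *lajuwesrep*.
*e*: final sound = /e/, a vowel → -nip → *enip*.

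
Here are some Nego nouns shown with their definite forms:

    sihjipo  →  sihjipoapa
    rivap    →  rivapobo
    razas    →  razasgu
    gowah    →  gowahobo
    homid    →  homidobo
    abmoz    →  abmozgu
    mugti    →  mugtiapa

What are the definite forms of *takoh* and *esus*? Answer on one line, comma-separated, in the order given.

takohobo, esusgu

Looking at the final sound of each stem: -gu when the stem ends in a sibilant (*razas*, *abmoz*); -obo when the stem ends in a non-sibilant consonant (*rivap*, *gowah*, *homid*); -apa when the stem ends in a vowel (*sihjipo*, *mugti*).
*takoh*: final sound = /h/, a non-sibilant consonant → -obo → *takohobo*.
The final sound of *esus* is /s/, which is a sibilant, so the suffix is -gu, giving *esusgu*.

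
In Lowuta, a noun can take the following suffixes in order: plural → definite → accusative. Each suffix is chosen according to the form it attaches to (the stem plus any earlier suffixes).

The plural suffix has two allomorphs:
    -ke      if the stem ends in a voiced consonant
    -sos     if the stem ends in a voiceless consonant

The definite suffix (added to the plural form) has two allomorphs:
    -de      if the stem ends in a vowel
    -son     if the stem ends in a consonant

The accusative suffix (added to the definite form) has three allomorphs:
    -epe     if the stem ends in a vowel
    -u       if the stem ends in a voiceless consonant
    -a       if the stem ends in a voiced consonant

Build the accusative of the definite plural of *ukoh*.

ukohsossona

The final consonant of *ukoh* is /h/, which is voiceless, so the plural suffix is -sos, giving *ukohsos*.
The final sound of the plural form *ukohsos* is /s/, which is a consonant, so the definite suffix is -son, giving *ukohsosson*.
The final sound of the definite form *ukohsosson* is /n/, which is a voiced consonant, so the accusative suffix is -a, giving *ukohsossona*.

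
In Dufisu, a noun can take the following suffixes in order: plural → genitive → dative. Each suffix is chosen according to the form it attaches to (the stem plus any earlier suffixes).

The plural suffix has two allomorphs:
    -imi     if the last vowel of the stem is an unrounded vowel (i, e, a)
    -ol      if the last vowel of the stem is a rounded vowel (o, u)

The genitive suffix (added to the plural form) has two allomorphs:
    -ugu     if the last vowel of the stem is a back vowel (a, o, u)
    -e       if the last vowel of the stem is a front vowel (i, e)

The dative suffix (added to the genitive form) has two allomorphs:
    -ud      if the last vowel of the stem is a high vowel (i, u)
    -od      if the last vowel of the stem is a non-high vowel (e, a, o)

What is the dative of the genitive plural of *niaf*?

Since the last vowel of *niaf* is /a/ (an unrounded vowel), it takes -imi, giving *niafimi*.
The last vowel of the plural form *niafimi* is /i/, which is a front vowel, so the genitive suffix is -e, giving *niafimie*.
The genitive form *niafimie*: last vowel = /e/, a non-high vowel → -od → *niafimieod*.

niafimieod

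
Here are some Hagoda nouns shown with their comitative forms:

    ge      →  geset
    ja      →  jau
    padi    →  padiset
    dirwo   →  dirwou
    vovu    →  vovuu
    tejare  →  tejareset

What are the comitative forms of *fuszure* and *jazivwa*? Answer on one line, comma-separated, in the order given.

The alternation tracks the last vowel of the stem — -set when the last vowel of the stem is a front vowel (*ge*, *padi*, *tejare*); -u when the last vowel of the stem is a back vowel (*ja*, *dirwo*, *vovu*).
*fuszure* — last vowel /e/ (a front vowel) → -set → *fuszureset*.
The last vowel of *jazivwa* is /a/, which is a back vowel, so the suffix is -u, giving *jazivwau*.

fuszureset, jazivwau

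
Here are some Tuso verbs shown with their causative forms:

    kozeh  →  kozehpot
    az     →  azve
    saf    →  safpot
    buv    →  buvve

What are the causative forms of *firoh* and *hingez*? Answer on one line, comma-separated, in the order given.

The pattern is voicing of the final consonant: -pot when the stem ends in a voiceless consonant (*kozeh*, *saf*); -ve when the stem ends in a voiced consonant (*az*, *buv*).
*firoh*: final consonant = /h/, voiceless → -pot → *firohpot*.
Since the final consonant of *hingez* is /z/ (voiced), it takes -ve, giving *hingezve*.

firohpot, hingezve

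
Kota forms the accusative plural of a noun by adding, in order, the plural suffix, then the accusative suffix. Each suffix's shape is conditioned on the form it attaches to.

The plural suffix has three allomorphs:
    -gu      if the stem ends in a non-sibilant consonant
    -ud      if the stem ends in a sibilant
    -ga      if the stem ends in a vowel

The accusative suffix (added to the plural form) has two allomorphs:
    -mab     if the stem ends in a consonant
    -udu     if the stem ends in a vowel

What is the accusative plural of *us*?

Since the final sound of *us* is /s/ (a sibilant), it takes -ud, giving *usud*.
The plural form *usud*: final sound = /d/, a consonant → -mab → *usudmab*.

usudmab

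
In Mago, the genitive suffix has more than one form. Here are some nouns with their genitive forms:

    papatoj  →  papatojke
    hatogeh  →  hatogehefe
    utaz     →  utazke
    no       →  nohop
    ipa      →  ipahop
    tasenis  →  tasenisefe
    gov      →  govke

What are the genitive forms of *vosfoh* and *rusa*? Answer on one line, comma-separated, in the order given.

The pattern is voicing of the final sound: -efe when the stem ends in a voiceless consonant (*hatogeh*, *tasenis*); -ke when the stem ends in a voiced consonant (*papatoj*, *utaz*, *gov*); -hop when the stem ends in a vowel (*no*, *ipa*).
Since the final sound of *vosfoh* is /h/ (a voiceless consonant), it takes -efe, giving *vosfohefe*.
*rusa* — final sound /a/ (a vowel) → -hop → *rusahop*.

vosfohefe, rusahop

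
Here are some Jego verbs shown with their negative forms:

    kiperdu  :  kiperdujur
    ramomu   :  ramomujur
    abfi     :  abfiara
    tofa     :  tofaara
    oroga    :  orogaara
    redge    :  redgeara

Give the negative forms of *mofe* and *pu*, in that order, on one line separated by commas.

The alternation tracks the last vowel of the stem — -jur when the last vowel of the stem is a rounded vowel (*kiperdu*, *ramomu*); -ara when the last vowel of the stem is an unrounded vowel (*abfi*, *tofa*, *oroga*, *redge*).
Since the last vowel of *mofe* is /e/ (an unrounded vowel), it takes -ara, giving *mofeara*.
The last vowel of *pu* is /u/, which is a rounded vowel, so the suffix is -jur, giving *pujur*.

mofeara, pujur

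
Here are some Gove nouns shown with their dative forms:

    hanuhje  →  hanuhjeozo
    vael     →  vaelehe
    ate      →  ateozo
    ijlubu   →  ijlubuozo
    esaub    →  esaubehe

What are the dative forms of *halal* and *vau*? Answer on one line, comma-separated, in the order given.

The suffix is conditioned by the final sound: -ehe when the stem ends in a consonant (*vael*, *esaub*); -ozo when the stem ends in a vowel (*hanuhje*, *ate*, *ijlubu*).
Since the final sound of *halal* is /l/ (a consonant), it takes -ehe, giving *halalehe*.
*vau*: final sound = /u/, a vowel → -ozo → *vauozo*.

halalehe, vauozo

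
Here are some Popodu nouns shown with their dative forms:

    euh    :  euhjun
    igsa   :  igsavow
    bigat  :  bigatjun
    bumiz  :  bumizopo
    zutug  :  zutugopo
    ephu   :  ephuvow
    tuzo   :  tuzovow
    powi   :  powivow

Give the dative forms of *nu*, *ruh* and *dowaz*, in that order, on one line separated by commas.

nuvow, ruhjun, dowazopo

The alternation tracks the final sound of the stem — -jun when the stem ends in a voiceless consonant (*euh*, *bigat*); -opo when the stem ends in a voiced consonant (*bumiz*, *zutug*); -vow when the stem ends in a vowel (*igsa*, *ephu*, *tuzo*, *powi*).
*nu* — final sound /u/ (a vowel) → -vow → *nuvow*.
*ruh*: final sound = /h/, a voiceless consonant → -jun → *ruhjun*.
The final sound of *dowaz* is /z/, which is a voiced consonant, so the suffix is -opo, giving *dowazopo*.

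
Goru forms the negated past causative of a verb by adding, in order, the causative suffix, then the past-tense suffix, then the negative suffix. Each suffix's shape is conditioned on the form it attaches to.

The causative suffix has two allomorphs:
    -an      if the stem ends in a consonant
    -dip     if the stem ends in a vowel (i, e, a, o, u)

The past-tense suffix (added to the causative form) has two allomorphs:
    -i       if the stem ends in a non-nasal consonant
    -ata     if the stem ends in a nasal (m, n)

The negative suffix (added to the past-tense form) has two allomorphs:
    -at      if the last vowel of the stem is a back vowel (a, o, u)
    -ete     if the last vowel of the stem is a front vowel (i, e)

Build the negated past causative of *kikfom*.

kikfomanataat

*kikfom*: final sound = /m/, a consonant → -an → *kikfoman*.
Since the final consonant of the causative form *kikfoman* is /n/ (a nasal), it takes -ata, giving *kikfomanata*.
The past-tense form *kikfomanata*: last vowel = /a/, a back vowel → -at → *kikfomanataat*.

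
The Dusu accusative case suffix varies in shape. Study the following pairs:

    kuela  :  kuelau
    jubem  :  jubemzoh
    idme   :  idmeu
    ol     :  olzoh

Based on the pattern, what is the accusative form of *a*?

au

Looking at the final sound of each stem: -zoh when the stem ends in a consonant (*jubem*, *ol*); -u when the stem ends in a vowel (*kuela*, *idme*).
The final sound of *a* is /a/, which is a vowel, so the suffix is -u, giving *au*.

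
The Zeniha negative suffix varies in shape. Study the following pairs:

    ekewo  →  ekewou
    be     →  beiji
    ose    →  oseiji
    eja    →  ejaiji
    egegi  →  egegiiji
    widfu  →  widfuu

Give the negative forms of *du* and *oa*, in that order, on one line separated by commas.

The suffix is conditioned by the last vowel: -u when the last vowel of the stem is a rounded vowel (*ekewo*, *widfu*); -iji when the last vowel of the stem is an unrounded vowel (*be*, *ose*, *eja*, *egegi*).
*du*: last vowel = /u/, a rounded vowel → -u → *duu*.
The last vowel of *oa* is /a/, which is an unrounded vowel, so the suffix is -iji, giving *oaiji*.

duu, oaiji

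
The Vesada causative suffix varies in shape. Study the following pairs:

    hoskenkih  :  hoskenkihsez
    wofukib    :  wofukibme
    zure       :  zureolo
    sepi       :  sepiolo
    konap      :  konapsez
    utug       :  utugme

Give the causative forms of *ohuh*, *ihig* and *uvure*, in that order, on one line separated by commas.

The suffix is conditioned by the final sound: -sez when the stem ends in a voiceless consonant (*hoskenkih*, *konap*); -me when the stem ends in a voiced consonant (*wofukib*, *utug*); -olo when the stem ends in a vowel (*zure*, *sepi*).
The final sound of *ohuh* is /h/, which is a voiceless consonant, so the suffix is -sez, giving *ohuhsez*.
*ihig* — final sound /g/ (a voiced consonant) → -me → *ihigme*.
*uvure* — final sound /e/ (a vowel) → -olo → *uvureolo*.

ohuhsez, ihigme, uvureolo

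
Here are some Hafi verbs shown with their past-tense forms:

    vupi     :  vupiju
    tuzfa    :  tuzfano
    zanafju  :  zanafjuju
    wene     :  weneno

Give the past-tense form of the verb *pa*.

pano

Looking at the last vowel of each stem: -ju when the last vowel of the stem is a high vowel (*vupi*, *zanafju*); -no when the last vowel of the stem is a non-high vowel (*tuzfa*, *wene*).
Since the last vowel of *pa* is /a/ (a non-high vowel), it takes -no, giving *pano*.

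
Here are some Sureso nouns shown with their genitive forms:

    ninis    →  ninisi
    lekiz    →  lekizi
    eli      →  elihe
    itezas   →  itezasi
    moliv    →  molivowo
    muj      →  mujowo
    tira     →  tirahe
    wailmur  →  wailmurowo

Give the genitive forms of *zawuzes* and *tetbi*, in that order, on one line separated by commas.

zawuzesi, tetbihe

Looking at the final sound of each stem: -i when the stem ends in a sibilant (*ninis*, *lekiz*, *itezas*); -owo when the stem ends in a non-sibilant consonant (*moliv*, *muj*, *wailmur*); -he when the stem ends in a vowel (*eli*, *tira*).
*zawuzes* — final sound /s/ (a sibilant) → -i → *zawuzesi*.
The final sound of *tetbi* is /i/, which is a vowel, so the suffix is -he, giving *tetbihe*.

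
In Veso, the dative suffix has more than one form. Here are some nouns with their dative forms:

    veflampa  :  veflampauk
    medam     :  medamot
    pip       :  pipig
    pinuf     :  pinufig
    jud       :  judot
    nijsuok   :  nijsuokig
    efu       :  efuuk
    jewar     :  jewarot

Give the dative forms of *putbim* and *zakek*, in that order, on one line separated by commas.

putbimot, zakekig

Looking at the final sound of each stem: -ig when the stem ends in a voiceless consonant (*pip*, *pinuf*, *nijsuok*); -ot when the stem ends in a voiced consonant (*medam*, *jud*, *jewar*); -uk when the stem ends in a vowel (*veflampa*, *efu*).
*putbim*: final sound = /m/, a voiced consonant → -ot → *putbimot*.
*zakek*: final sound = /k/, a voiceless consonant → -ig → *zakekig*.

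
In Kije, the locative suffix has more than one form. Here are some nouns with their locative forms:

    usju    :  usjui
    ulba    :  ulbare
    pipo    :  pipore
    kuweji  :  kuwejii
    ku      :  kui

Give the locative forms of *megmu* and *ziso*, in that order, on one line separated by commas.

megmui, zisore

The pattern is height harmony: -i when the last vowel of the stem is a high vowel (*usju*, *kuweji*, *ku*); -re when the last vowel of the stem is a non-high vowel (*ulba*, *pipo*).
*megmu*: last vowel = /u/, a high vowel → -i → *megmui*.
*ziso* — last vowel /o/ (a non-high vowel) → -re → *zisore*.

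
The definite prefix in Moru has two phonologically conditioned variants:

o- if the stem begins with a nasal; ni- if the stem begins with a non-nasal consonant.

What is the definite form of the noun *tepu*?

nitepu

*tepu*: first consonant = /t/, non-nasal → ni- → *nitepu*.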